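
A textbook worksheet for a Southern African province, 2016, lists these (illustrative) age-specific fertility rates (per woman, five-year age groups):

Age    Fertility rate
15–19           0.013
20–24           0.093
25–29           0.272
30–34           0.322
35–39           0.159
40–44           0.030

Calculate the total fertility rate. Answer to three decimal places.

4.445

Sum of ASFRs = 0.013 + 0.093 + 0.272 + 0.322 + 0.159 + 0.030 = 0.889
TFR = 5 × 0.889 = 4.445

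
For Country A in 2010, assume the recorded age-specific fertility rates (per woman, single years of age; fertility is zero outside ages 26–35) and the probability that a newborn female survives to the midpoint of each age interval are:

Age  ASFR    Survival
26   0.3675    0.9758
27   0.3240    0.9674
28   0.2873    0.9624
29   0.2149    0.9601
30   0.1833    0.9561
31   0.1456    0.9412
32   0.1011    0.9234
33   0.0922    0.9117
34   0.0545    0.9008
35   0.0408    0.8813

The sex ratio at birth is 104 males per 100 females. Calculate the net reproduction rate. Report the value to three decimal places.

Proportion female at birth = 100 / (100 + 104) = 0.49020.
Survival-weighted fertility by age (1·fₓ·Sₓ):
  26: 1 × 0.3675 × 0.9758 = 0.35861
  27: 1 × 0.3240 × 0.9674 = 0.31344
  28: 1 × 0.2873 × 0.9624 = 0.27650
  29: 1 × 0.2149 × 0.9601 = 0.20633
  30: 1 × 0.1833 × 0.9561 = 0.17525
  31: 1 × 0.1456 × 0.9412 = 0.13704
  32: 1 × 0.1011 × 0.9234 = 0.09336
  33: 1 × 0.0922 × 0.9117 = 0.08406
  34: 1 × 0.0545 × 0.9008 = 0.04909
  35: 1 × 0.0408 × 0.8813 = 0.03596
Sum = 1.72964
NRR = 0.49020 × 1.72964 = 0.84787

0.848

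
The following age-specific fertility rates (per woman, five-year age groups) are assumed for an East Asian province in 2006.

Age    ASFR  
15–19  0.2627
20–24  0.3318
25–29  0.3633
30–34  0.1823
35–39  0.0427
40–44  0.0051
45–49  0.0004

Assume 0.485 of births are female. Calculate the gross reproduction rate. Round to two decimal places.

2.88

Proportion female at birth = 0.485.
Sum of ASFRs = 0.2627 + 0.3318 + 0.3633 + 0.1823 + 0.0427 + 0.0051 + 0.0004 = 1.1883
TFR = 5 × 1.1883 = 5.9415
GRR = 0.485 × 5.9415 = 2.88163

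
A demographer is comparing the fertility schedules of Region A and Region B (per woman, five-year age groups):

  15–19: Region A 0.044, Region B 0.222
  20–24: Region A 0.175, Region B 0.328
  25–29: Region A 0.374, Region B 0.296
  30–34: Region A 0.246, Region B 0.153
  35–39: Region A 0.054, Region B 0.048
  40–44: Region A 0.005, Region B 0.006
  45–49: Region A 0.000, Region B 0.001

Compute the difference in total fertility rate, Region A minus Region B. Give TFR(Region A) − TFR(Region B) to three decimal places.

-0.780

Region A:
  Sum of ASFRs = 0.044 + 0.175 + 0.374 + 0.246 + 0.054 + 0.005 + 0.000 = 0.898
  TFR = 5 × 0.898 = 4.49
Region B:
  Sum of ASFRs = 0.222 + 0.328 + 0.296 + 0.153 + 0.048 + 0.006 + 0.001 = 1.054
  TFR = 5 × 1.054 = 5.27
Difference = 4.49 − 5.27 = -0.78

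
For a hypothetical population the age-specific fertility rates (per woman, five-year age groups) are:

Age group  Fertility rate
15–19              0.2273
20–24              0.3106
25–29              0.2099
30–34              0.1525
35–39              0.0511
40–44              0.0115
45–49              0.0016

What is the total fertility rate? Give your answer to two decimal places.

4.82

Sum of ASFRs = 0.2273 + 0.3106 + 0.2099 + 0.1525 + 0.0511 + 0.0115 + 0.0016 = 0.9645
TFR = 5 × 0.9645 = 4.8225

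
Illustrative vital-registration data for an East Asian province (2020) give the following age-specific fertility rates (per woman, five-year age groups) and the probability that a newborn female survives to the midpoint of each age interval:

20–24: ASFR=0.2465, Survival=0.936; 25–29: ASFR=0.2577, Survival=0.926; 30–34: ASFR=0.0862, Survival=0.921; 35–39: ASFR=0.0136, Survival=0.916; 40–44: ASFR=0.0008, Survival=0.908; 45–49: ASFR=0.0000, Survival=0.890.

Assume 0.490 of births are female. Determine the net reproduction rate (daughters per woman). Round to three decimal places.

1.377

Proportion female at birth = 0.490.
Per-age-group product (5 × ASFR × survival probability):
  20–24: 5 × 0.2465 × 0.936 = 1.15362
  25–29: 5 × 0.2577 × 0.926 = 1.19315
  30–34: 5 × 0.0862 × 0.921 = 0.39695
  35–39: 5 × 0.0136 × 0.916 = 0.06229
  40–44: 5 × 0.0008 × 0.908 = 0.00363
  45–49: 5 × 0.0000 × 0.890 = 0.00000
Sum = 2.80964
NRR = 0.490 × 2.80964 = 1.37672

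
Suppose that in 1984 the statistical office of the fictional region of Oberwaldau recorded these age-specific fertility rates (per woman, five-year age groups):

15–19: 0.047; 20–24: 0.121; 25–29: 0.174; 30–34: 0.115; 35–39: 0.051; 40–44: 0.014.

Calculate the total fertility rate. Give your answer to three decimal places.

2.610

Sum of ASFRs = 0.047 + 0.121 + 0.174 + 0.115 + 0.051 + 0.014 = 0.522
TFR = 5 × 0.522 = 2.61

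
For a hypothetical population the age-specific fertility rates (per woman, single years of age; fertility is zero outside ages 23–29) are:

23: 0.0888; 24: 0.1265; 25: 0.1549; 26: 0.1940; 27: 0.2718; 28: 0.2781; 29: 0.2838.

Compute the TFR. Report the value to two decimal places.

Sum of ASFRs = 0.0888 + 0.1265 + 0.1549 + 0.1940 + 0.2718 + 0.2781 + 0.2838 = 1.3979
TFR = 1.3979

1.40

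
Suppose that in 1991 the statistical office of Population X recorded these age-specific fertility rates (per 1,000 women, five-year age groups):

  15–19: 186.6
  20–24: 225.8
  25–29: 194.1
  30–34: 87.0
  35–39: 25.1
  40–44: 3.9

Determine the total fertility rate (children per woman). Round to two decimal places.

3.61

Sum of ASFRs = 186.6 + 225.8 + 194.1 + 87.0 + 25.1 + 3.9 = 722.5
TFR = 5 × 722.5 / 1000 = 3.6125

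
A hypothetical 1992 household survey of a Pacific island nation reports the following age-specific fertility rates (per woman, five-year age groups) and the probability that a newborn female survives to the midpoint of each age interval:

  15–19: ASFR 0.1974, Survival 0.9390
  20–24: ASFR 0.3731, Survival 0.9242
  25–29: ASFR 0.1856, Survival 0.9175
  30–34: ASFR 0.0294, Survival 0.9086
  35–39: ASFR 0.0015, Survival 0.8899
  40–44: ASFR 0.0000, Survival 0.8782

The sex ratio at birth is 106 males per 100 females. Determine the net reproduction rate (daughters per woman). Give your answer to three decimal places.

Proportion female at birth = 100 / (100 + 106) = 0.48544.
Per-age-group product (5 × ASFR × survival probability):
  15–19: 5 × 0.1974 × 0.9390 = 0.92679
  20–24: 5 × 0.3731 × 0.9242 = 1.72410
  25–29: 5 × 0.1856 × 0.9175 = 0.85144
  30–34: 5 × 0.0294 × 0.9086 = 0.13356
  35–39: 5 × 0.0015 × 0.8899 = 0.00667
  40–44: 5 × 0.0000 × 0.8782 = 0.00000
Sum = 3.64256
NRR = 0.48544 × 3.64256 = 1.76824

1.768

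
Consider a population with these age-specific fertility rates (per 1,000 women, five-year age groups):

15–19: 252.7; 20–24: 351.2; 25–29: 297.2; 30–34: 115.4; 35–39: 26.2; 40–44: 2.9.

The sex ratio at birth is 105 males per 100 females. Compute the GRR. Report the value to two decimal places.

Proportion female at birth = 100 / (100 + 105) = 0.48780.
Sum of ASFRs = 252.7 + 351.2 + 297.2 + 115.4 + 26.2 + 2.9 = 1045.6
TFR = 5 × 1045.6 / 1000 = 5.228
GRR = 0.48780 × 5.228 = 2.55022

2.55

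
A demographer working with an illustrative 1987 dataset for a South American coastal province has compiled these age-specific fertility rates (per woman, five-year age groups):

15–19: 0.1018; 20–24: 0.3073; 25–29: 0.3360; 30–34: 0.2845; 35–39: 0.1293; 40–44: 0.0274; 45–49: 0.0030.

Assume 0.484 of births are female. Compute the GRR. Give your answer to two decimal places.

Proportion female at birth = 0.484.
Sum of ASFRs = 0.1018 + 0.3073 + 0.3360 + 0.2845 + 0.1293 + 0.0274 + 0.0030 = 1.1893
TFR = 5 × 1.1893 = 5.9465
GRR = 0.484 × 5.9465 = 2.87811

2.88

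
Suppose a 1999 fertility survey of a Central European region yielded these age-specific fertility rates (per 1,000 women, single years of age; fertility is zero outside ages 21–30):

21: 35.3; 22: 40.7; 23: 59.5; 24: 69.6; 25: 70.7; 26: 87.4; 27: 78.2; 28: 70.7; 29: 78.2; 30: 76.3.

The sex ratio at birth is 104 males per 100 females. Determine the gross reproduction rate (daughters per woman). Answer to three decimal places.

Proportion female at birth = 100 / (100 + 104) = 0.49020.
Sum of ASFRs = 35.3 + 40.7 + 59.5 + 69.6 + 70.7 + 87.4 + 78.2 + 70.7 + 78.2 + 76.3 = 666.6
TFR = 666.6 / 1000 = 0.6666
GRR = 0.49020 × 0.6666 = 0.32677

0.327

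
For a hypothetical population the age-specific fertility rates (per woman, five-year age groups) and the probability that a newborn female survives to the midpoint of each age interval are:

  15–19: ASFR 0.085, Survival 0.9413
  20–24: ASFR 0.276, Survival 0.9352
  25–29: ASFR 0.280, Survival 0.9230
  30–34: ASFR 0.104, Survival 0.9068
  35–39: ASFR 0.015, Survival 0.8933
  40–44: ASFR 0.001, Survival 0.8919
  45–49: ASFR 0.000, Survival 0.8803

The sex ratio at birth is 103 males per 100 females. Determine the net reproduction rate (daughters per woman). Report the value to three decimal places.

Proportion female at birth = 100 / (100 + 103) = 0.49261.
Survival-weighted fertility by age (5·fₓ·Sₓ):
  15–19: 5 × 0.085 × 0.9413 = 0.40005
  20–24: 5 × 0.276 × 0.9352 = 1.29058
  25–29: 5 × 0.280 × 0.9230 = 1.29220
  30–34: 5 × 0.104 × 0.9068 = 0.47154
  35–39: 5 × 0.015 × 0.8933 = 0.06700
  40–44: 5 × 0.001 × 0.8919 = 0.00446
  45–49: 5 × 0.000 × 0.8803 = 0.00000
Sum = 3.52583
NRR = 0.49261 × 3.52583 = 1.73686
An NRR exceeding 1 indicates intrinsic growth under these rates.

1.737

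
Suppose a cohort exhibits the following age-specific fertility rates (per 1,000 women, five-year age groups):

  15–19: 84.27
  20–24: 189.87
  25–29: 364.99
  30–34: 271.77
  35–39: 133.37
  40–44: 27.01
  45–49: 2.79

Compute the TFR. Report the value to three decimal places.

Sum of ASFRs = 84.27 + 189.87 + 364.99 + 271.77 + 133.37 + 27.01 + 2.79 = 1074.07
TFR = 5 × 1074.07 / 1000 = 5.37035

5.370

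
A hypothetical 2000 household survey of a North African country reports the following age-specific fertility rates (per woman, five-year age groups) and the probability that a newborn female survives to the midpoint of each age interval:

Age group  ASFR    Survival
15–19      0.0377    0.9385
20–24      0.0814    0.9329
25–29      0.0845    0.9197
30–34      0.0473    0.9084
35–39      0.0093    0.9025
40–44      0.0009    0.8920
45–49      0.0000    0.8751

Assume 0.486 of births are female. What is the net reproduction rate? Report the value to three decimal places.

Proportion female at birth = 0.486.
Each age group contributes 5 × ASFR × survival:
  15–19: 5 × 0.0377 × 0.9385 = 0.17691
  20–24: 5 × 0.0814 × 0.9329 = 0.37969
  25–29: 5 × 0.0845 × 0.9197 = 0.38857
  30–34: 5 × 0.0473 × 0.9084 = 0.21484
  35–39: 5 × 0.0093 × 0.9025 = 0.04197
  40–44: 5 × 0.0009 × 0.8920 = 0.00401
  45–49: 5 × 0.0000 × 0.8751 = 0.00000
Sum = 1.20599
NRR = 0.486 × 1.20599 = 0.58611

0.586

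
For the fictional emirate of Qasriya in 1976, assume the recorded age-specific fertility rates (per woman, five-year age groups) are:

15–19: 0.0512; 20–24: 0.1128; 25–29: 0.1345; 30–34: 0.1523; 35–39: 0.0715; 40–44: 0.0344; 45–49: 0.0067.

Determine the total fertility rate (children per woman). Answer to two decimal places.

Sum of ASFRs = 0.0512 + 0.1128 + 0.1345 + 0.1523 + 0.0715 + 0.0344 + 0.0067 = 0.5634
TFR = 5 × 0.5634 = 2.817

2.82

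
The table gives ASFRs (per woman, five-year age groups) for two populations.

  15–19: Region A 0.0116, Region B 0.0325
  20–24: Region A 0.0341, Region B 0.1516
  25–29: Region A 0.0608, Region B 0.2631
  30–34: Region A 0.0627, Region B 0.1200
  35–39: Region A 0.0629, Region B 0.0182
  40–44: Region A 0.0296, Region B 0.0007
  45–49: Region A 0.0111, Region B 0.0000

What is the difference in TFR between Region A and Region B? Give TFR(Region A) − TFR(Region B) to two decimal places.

-1.57

Region A:
  Sum of ASFRs = 0.0116 + 0.0341 + 0.0608 + 0.0627 + 0.0629 + 0.0296 + 0.0111 = 0.2728
  TFR = 5 × 0.2728 = 1.364
Region B:
  Sum of ASFRs = 0.0325 + 0.1516 + 0.2631 + 0.1200 + 0.0182 + 0.0007 + 0.0000 = 0.5861
  TFR = 5 × 0.5861 = 2.9305
Difference = 1.364 − 2.9305 = -1.5665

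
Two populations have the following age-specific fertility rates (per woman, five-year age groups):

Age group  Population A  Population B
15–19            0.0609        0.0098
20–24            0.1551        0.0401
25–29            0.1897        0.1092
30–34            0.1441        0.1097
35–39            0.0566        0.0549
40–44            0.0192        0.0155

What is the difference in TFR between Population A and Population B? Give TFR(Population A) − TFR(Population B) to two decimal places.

1.43

Population A:
  Sum of ASFRs = 0.0609 + 0.1551 + 0.1897 + 0.1441 + 0.0566 + 0.0192 = 0.6256
  TFR = 5 × 0.6256 = 3.128
Population B:
  Sum of ASFRs = 0.0098 + 0.0401 + 0.1092 + 0.1097 + 0.0549 + 0.0155 = 0.3392
  TFR = 5 × 0.3392 = 1.696
Difference = 3.128 − 1.696 = 1.432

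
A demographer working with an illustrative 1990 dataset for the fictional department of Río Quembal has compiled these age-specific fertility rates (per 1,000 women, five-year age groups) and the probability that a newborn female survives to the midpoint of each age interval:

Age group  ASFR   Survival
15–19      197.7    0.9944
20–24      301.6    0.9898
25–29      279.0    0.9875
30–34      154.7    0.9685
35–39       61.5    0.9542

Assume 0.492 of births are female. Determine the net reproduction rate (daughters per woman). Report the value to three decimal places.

Proportion female at birth = 0.492.
Weighting each age-specific rate by interval width and survival:
  15–19: 5 × 197.7/1000 × 0.9944 = 0.98296
  20–24: 5 × 301.6/1000 × 0.9898 = 1.49262
  25–29: 5 × 279.0/1000 × 0.9875 = 1.37756
  30–34: 5 × 154.7/1000 × 0.9685 = 0.74913
  35–39: 5 × 61.5/1000 × 0.9542 = 0.29342
Sum = 4.89569
NRR = 0.492 × 4.89569 = 2.40868
An NRR exceeding 1 indicates intrinsic growth under these rates.

2.409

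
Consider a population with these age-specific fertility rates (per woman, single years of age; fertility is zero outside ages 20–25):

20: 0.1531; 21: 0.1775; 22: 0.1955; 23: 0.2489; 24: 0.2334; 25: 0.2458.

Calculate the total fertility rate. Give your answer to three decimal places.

1.254

Sum of ASFRs = 0.1531 + 0.1775 + 0.1955 + 0.2489 + 0.2334 + 0.2458 = 1.2542
TFR = 1.2542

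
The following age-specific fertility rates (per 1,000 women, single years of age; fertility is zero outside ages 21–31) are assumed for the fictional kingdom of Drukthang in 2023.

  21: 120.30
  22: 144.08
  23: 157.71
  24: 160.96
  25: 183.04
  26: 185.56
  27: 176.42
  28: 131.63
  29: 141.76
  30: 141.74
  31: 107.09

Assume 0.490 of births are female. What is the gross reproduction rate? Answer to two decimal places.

Proportion female at birth = 0.490.
Sum of ASFRs = 120.30 + 144.08 + 157.71 + 160.96 + 183.04 + 185.56 + 176.42 + 131.63 + 141.76 + 141.74 + 107.09 = 1650.29
TFR = 1650.29 / 1000 = 1.65029
GRR = 0.490 × 1.65029 = 0.80864

0.81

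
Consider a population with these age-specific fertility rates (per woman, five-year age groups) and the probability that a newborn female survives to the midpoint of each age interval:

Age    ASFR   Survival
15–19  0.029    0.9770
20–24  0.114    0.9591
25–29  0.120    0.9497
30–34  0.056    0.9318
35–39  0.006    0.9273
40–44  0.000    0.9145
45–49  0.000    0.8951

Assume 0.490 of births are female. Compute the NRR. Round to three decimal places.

0.758

Proportion female at birth = 0.490.
Each age group contributes 5 × ASFR × survival:
  15–19: 5 × 0.029 × 0.9770 = 0.14167
  20–24: 5 × 0.114 × 0.9591 = 0.54669
  25–29: 5 × 0.120 × 0.9497 = 0.56982
  30–34: 5 × 0.056 × 0.9318 = 0.26090
  35–39: 5 × 0.006 × 0.9273 = 0.02782
  40–44: 5 × 0.000 × 0.9145 = 0.00000
  45–49: 5 × 0.000 × 0.8951 = 0.00000
Sum = 1.54690
NRR = 0.490 × 1.54690 = 0.75798
An NRR under 1 implies long-run decline under these rates.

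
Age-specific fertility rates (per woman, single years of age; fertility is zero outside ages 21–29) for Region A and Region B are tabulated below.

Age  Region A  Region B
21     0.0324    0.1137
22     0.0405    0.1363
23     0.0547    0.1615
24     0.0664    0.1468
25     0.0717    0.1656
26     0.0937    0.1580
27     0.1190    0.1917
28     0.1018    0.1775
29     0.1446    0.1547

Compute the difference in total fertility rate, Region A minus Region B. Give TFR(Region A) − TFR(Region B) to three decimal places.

-0.681

Region A:
  Sum of ASFRs = 0.0324 + 0.0405 + 0.0547 + 0.0664 + 0.0717 + 0.0937 + 0.1190 + 0.1018 + 0.1446 = 0.7248
  TFR = 0.7248
Region B:
  Sum of ASFRs = 0.1137 + 0.1363 + 0.1615 + 0.1468 + 0.1656 + 0.1580 + 0.1917 + 0.1775 + 0.1547 = 1.4058
  TFR = 1.4058
Difference = 0.7248 − 1.4058 = -0.681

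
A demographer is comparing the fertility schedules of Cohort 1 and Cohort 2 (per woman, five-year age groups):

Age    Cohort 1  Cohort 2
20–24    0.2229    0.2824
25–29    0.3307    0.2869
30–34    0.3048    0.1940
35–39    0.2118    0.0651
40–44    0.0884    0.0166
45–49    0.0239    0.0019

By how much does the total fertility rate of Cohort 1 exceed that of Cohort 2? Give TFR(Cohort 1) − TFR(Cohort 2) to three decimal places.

Cohort 1:
  Sum of ASFRs = 0.2229 + 0.3307 + 0.3048 + 0.2118 + 0.0884 + 0.0239 = 1.1825
  TFR = 5 × 1.1825 = 5.9125
Cohort 2:
  Sum of ASFRs = 0.2824 + 0.2869 + 0.1940 + 0.0651 + 0.0166 + 0.0019 = 0.8469
  TFR = 5 × 0.8469 = 4.2345
Difference = 5.9125 − 4.2345 = 1.678

1.678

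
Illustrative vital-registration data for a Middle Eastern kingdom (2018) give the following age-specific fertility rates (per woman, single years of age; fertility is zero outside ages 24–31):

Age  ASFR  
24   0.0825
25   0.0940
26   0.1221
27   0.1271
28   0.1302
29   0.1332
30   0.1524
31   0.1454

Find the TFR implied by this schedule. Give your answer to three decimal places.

Sum of ASFRs = 0.0825 + 0.0940 + 0.1221 + 0.1271 + 0.1302 + 0.1332 + 0.1524 + 0.1454 = 0.9869
TFR = 0.9869

0.987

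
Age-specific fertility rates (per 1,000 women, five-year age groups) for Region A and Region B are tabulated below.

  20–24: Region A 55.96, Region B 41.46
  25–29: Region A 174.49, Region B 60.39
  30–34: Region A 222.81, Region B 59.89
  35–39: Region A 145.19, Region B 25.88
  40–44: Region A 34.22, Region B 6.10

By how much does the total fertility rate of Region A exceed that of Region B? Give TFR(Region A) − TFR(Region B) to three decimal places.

2.195

Region A:
  Sum of ASFRs = 55.96 + 174.49 + 222.81 + 145.19 + 34.22 = 632.67
  TFR = 5 × 632.67 / 1000 = 3.16335
Region B:
  Sum of ASFRs = 41.46 + 60.39 + 59.89 + 25.88 + 6.10 = 193.72
  TFR = 5 × 193.72 / 1000 = 0.9686
Difference = 3.16335 − 0.9686 = 2.19475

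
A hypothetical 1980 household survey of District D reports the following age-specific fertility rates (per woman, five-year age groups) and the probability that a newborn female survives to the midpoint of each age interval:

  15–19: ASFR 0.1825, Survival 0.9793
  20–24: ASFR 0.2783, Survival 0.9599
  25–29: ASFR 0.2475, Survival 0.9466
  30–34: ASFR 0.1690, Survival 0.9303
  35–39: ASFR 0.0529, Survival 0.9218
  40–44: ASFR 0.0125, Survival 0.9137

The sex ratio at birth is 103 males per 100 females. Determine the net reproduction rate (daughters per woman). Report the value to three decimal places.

2.211

Proportion female at birth = 100 / (100 + 103) = 0.49261.
Each age group contributes 5 × ASFR × survival:
  15–19: 5 × 0.1825 × 0.9793 = 0.89361
  20–24: 5 × 0.2783 × 0.9599 = 1.33570
  25–29: 5 × 0.2475 × 0.9466 = 1.17142
  30–34: 5 × 0.1690 × 0.9303 = 0.78610
  35–39: 5 × 0.0529 × 0.9218 = 0.24382
  40–44: 5 × 0.0125 × 0.9137 = 0.05711
Sum = 4.48776
NRR = 0.49261 × 4.48776 = 2.21072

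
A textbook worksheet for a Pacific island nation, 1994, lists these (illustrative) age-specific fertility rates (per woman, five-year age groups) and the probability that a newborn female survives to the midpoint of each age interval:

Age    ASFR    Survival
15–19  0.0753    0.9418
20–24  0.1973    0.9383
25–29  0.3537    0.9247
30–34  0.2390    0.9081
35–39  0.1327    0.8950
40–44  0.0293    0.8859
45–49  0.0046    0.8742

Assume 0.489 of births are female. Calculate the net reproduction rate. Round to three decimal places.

Proportion female at birth = 0.489.
Per-age-group product (5 × ASFR × survival probability):
  15–19: 5 × 0.0753 × 0.9418 = 0.35459
  20–24: 5 × 0.1973 × 0.9383 = 0.92563
  25–29: 5 × 0.3537 × 0.9247 = 1.63533
  30–34: 5 × 0.2390 × 0.9081 = 1.08518
  35–39: 5 × 0.1327 × 0.8950 = 0.59383
  40–44: 5 × 0.0293 × 0.8859 = 0.12978
  45–49: 5 × 0.0046 × 0.8742 = 0.02011
Sum = 4.74445
NRR = 0.489 × 4.74445 = 2.32004

2.320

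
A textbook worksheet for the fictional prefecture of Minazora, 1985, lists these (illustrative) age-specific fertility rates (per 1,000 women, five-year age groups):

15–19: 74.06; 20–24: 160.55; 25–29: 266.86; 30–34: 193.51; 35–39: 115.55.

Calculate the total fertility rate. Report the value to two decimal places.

4.05

Sum of ASFRs = 74.06 + 160.55 + 266.86 + 193.51 + 115.55 = 810.53
TFR = 5 × 810.53 / 1000 = 4.05265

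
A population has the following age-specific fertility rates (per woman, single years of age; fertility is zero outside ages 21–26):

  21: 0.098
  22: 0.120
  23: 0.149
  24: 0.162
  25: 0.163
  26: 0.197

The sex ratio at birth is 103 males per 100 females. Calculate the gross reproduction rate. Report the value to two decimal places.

0.44

Proportion female at birth = 100 / (100 + 103) = 0.49261.
Sum of ASFRs = 0.098 + 0.120 + 0.149 + 0.162 + 0.163 + 0.197 = 0.889
TFR = 0.889
GRR = 0.49261 × 0.889 = 0.43793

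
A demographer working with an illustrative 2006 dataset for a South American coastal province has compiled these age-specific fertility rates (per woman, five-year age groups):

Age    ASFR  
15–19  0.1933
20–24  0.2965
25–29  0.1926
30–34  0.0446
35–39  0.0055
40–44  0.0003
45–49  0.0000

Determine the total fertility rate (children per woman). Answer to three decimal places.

Sum of ASFRs = 0.1933 + 0.2965 + 0.1926 + 0.0446 + 0.0055 + 0.0003 + 0.0000 = 0.7328
TFR = 5 × 0.7328 = 3.664

3.664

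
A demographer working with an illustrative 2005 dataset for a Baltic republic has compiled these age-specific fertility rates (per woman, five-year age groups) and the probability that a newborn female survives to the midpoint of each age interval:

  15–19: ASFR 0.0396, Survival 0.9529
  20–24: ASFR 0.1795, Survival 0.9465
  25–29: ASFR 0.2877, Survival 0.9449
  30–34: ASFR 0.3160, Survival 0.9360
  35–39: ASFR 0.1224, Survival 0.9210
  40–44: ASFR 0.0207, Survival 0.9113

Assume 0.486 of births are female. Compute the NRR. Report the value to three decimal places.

2.204

Proportion female at birth = 0.486.
Per-age-group product (5 × ASFR × survival probability):
  15–19: 5 × 0.0396 × 0.9529 = 0.18867
  20–24: 5 × 0.1795 × 0.9465 = 0.84948
  25–29: 5 × 0.2877 × 0.9449 = 1.35924
  30–34: 5 × 0.3160 × 0.9360 = 1.47888
  35–39: 5 × 0.1224 × 0.9210 = 0.56365
  40–44: 5 × 0.0207 × 0.9113 = 0.09432
Sum = 4.53424
NRR = 0.486 × 4.53424 = 2.20364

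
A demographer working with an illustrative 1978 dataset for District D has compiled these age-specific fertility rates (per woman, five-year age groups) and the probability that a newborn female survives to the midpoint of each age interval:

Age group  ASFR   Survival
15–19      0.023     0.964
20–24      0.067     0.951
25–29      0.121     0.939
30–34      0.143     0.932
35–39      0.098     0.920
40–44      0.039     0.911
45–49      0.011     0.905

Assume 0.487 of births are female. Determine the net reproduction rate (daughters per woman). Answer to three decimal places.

Proportion female at birth = 0.487.
Each age group contributes 5 × ASFR × survival:
  15–19: 5 × 0.023 × 0.964 = 0.11086
  20–24: 5 × 0.067 × 0.951 = 0.31859
  25–29: 5 × 0.121 × 0.939 = 0.56810
  30–34: 5 × 0.143 × 0.932 = 0.66638
  35–39: 5 × 0.098 × 0.920 = 0.45080
  40–44: 5 × 0.039 × 0.911 = 0.17765
  45–49: 5 × 0.011 × 0.905 = 0.04978
Sum = 2.34216
NRR = 0.487 × 2.34216 = 1.14063
NRR > 1, so each generation more than replaces itself.

1.141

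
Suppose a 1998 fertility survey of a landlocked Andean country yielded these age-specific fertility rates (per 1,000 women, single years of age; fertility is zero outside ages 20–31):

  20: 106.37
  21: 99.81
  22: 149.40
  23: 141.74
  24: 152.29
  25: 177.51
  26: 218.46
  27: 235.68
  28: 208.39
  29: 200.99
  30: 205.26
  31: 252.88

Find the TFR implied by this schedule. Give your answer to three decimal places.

2.149

Sum of ASFRs = 106.37 + 99.81 + 149.40 + 141.74 + 152.29 + 177.51 + 218.46 + 235.68 + 208.39 + 200.99 + 205.26 + 252.88 = 2148.78
TFR = 2148.78 / 1000 = 2.14878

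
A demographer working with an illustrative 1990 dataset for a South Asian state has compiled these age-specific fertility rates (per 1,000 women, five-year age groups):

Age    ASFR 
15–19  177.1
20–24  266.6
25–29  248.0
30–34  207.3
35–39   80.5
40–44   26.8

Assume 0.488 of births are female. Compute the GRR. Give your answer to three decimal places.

2.455

Proportion female at birth = 0.488.
Sum of ASFRs = 177.1 + 266.6 + 248.0 + 207.3 + 80.5 + 26.8 = 1006.3
TFR = 5 × 1006.3 / 1000 = 5.0315
GRR = 0.488 × 5.0315 = 2.45537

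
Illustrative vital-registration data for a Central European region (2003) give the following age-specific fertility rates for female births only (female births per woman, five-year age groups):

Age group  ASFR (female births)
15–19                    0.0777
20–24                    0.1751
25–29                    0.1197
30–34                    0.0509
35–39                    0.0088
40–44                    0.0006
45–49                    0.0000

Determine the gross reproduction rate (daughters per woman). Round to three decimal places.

2.164

Sum of female ASFRs = 0.0777 + 0.1751 + 0.1197 + 0.0509 + 0.0088 + 0.0006 + 0.0000 = 0.4328
GRR = 5 × 0.4328 = 2.164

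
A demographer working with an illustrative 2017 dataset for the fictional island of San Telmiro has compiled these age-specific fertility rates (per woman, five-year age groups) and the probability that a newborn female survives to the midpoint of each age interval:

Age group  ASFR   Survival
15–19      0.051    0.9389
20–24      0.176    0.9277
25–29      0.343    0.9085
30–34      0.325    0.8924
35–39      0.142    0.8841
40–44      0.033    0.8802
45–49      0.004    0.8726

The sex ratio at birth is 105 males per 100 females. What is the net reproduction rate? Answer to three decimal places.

Proportion female at birth = 100 / (100 + 105) = 0.48780.
Each age group contributes 5 × ASFR × survival:
  15–19: 5 × 0.051 × 0.9389 = 0.23942
  20–24: 5 × 0.176 × 0.9277 = 0.81638
  25–29: 5 × 0.343 × 0.9085 = 1.55808
  30–34: 5 × 0.325 × 0.8924 = 1.45015
  35–39: 5 × 0.142 × 0.8841 = 0.62771
  40–44: 5 × 0.033 × 0.8802 = 0.14523
  45–49: 5 × 0.004 × 0.8726 = 0.01745
Sum = 4.85442
NRR = 0.48780 × 4.85442 = 2.36799
With NRR above 1 the population is above replacement fertility.

2.368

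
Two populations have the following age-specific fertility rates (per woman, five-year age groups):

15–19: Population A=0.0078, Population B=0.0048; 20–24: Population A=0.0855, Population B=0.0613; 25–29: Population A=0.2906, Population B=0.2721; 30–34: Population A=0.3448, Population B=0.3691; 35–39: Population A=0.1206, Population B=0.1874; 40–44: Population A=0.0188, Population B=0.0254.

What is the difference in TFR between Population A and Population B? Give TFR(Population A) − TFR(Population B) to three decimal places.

-0.260

Population A:
  Sum of ASFRs = 0.0078 + 0.0855 + 0.2906 + 0.3448 + 0.1206 + 0.0188 = 0.8681
  TFR = 5 × 0.8681 = 4.3405
Population B:
  Sum of ASFRs = 0.0048 + 0.0613 + 0.2721 + 0.3691 + 0.1874 + 0.0254 = 0.9201
  TFR = 5 × 0.9201 = 4.6005
Difference = 4.3405 − 4.6005 = -0.26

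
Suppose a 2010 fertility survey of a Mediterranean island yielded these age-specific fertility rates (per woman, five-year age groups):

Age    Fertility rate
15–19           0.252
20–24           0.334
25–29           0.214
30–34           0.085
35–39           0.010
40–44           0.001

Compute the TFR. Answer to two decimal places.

Sum of ASFRs = 0.252 + 0.334 + 0.214 + 0.085 + 0.010 + 0.001 = 0.896
TFR = 5 × 0.896 = 4.48

4.48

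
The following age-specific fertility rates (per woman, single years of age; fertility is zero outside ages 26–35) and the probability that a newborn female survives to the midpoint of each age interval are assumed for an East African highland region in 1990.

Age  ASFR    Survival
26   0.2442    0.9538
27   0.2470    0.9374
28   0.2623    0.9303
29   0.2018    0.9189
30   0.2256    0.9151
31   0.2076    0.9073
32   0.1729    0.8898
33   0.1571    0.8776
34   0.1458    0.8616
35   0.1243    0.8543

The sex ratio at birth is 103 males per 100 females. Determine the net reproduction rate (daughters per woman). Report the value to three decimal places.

0.893

Proportion female at birth = 100 / (100 + 103) = 0.49261.
Weighting each age-specific rate by interval width and survival:
  26: 1 × 0.2442 × 0.9538 = 0.23292
  27: 1 × 0.2470 × 0.9374 = 0.23154
  28: 1 × 0.2623 × 0.9303 = 0.24402
  29: 1 × 0.2018 × 0.9189 = 0.18543
  30: 1 × 0.2256 × 0.9151 = 0.20645
  31: 1 × 0.2076 × 0.9073 = 0.18836
  32: 1 × 0.1729 × 0.8898 = 0.15385
  33: 1 × 0.1571 × 0.8776 = 0.13787
  34: 1 × 0.1458 × 0.8616 = 0.12562
  35: 1 × 0.1243 × 0.8543 = 0.10619
Sum = 1.81225
NRR = 0.49261 × 1.81225 = 0.89273
An NRR under 1 implies long-run decline under these rates.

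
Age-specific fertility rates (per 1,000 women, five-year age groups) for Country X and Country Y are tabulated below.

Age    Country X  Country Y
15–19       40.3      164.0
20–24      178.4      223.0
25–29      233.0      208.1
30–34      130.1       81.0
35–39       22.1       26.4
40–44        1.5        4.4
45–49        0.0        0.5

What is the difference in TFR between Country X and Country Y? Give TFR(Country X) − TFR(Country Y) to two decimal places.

Country X:
  Sum of ASFRs = 40.3 + 178.4 + 233.0 + 130.1 + 22.1 + 1.5 + 0.0 = 605.4
  TFR = 5 × 605.4 / 1000 = 3.027
Country Y:
  Sum of ASFRs = 164.0 + 223.0 + 208.1 + 81.0 + 26.4 + 4.4 + 0.5 = 707.4
  TFR = 5 × 707.4 / 1000 = 3.537
Difference = 3.027 − 3.537 = -0.51

-0.51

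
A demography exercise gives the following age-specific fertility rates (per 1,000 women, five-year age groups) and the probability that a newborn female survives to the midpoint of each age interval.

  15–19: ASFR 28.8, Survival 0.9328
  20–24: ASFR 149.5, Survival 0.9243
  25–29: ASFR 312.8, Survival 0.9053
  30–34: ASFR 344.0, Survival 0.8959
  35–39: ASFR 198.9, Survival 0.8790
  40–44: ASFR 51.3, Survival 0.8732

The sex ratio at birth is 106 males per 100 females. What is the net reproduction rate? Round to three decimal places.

Proportion female at birth = 100 / (100 + 106) = 0.48544.
Survival-weighted fertility by age (5·fₓ·Sₓ):
  15–19: 5 × 28.8/1000 × 0.9328 = 0.13432
  20–24: 5 × 149.5/1000 × 0.9243 = 0.69091
  25–29: 5 × 312.8/1000 × 0.9053 = 1.41589
  30–34: 5 × 344.0/1000 × 0.8959 = 1.54095
  35–39: 5 × 198.9/1000 × 0.8790 = 0.87417
  40–44: 5 × 51.3/1000 × 0.8732 = 0.22398
Sum = 4.88022
NRR = 0.48544 × 4.88022 = 2.36905

2.369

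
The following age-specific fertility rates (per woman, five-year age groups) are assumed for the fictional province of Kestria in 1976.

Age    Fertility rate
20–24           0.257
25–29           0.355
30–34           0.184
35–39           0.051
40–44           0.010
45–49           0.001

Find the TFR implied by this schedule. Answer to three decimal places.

Sum of ASFRs = 0.257 + 0.355 + 0.184 + 0.051 + 0.010 + 0.001 = 0.858
TFR = 5 × 0.858 = 4.29

4.290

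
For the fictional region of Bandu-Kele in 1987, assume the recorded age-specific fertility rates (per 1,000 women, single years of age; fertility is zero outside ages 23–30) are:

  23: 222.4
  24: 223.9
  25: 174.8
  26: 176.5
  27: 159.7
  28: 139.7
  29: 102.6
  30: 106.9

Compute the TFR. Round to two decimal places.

1.31

Sum of ASFRs = 222.4 + 223.9 + 174.8 + 176.5 + 159.7 + 139.7 + 102.6 + 106.9 = 1306.5
TFR = 1306.5 / 1000 = 1.3065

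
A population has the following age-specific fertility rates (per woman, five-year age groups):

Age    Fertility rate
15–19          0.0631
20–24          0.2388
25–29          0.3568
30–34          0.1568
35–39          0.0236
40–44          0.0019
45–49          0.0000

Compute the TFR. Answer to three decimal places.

Sum of ASFRs = 0.0631 + 0.2388 + 0.3568 + 0.1568 + 0.0236 + 0.0019 + 0.0000 = 0.8410
TFR = 5 × 0.8410 = 4.205

4.205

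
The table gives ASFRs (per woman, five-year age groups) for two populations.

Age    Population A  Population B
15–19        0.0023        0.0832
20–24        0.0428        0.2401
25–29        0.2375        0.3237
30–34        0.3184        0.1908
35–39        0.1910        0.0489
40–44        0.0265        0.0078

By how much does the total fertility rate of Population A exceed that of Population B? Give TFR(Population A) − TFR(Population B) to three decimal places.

Population A:
  Sum of ASFRs = 0.0023 + 0.0428 + 0.2375 + 0.3184 + 0.1910 + 0.0265 = 0.8185
  TFR = 5 × 0.8185 = 4.0925
Population B:
  Sum of ASFRs = 0.0832 + 0.2401 + 0.3237 + 0.1908 + 0.0489 + 0.0078 = 0.8945
  TFR = 5 × 0.8945 = 4.4725
Difference = 4.0925 − 4.4725 = -0.38

-0.380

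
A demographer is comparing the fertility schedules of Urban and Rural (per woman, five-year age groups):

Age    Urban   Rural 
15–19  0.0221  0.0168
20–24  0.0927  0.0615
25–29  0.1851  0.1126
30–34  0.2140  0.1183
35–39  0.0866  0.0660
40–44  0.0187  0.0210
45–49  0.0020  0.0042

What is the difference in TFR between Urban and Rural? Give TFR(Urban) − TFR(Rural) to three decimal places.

Urban:
  Sum of ASFRs = 0.0221 + 0.0927 + 0.1851 + 0.2140 + 0.0866 + 0.0187 + 0.0020 = 0.6212
  TFR = 5 × 0.6212 = 3.106
Rural:
  Sum of ASFRs = 0.0168 + 0.0615 + 0.1126 + 0.1183 + 0.0660 + 0.0210 + 0.0042 = 0.4004
  TFR = 5 × 0.4004 = 2.002
Difference = 3.106 − 2.002 = 1.104

1.104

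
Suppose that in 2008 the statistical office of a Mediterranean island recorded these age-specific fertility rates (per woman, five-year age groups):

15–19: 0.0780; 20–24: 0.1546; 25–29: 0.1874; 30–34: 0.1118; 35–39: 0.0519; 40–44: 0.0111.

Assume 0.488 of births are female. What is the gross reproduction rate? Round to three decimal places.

1.451

Proportion female at birth = 0.488.
Sum of ASFRs = 0.0780 + 0.1546 + 0.1874 + 0.1118 + 0.0519 + 0.0111 = 0.5948
TFR = 5 × 0.5948 = 2.974
GRR = 0.488 × 2.974 = 1.45131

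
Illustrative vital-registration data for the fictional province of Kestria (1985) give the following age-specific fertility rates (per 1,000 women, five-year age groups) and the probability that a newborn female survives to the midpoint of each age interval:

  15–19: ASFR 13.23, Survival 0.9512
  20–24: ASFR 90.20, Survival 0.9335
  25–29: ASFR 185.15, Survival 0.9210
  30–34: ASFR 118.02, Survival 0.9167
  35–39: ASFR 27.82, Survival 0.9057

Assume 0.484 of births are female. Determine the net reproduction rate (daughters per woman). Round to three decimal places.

Proportion female at birth = 0.484.
Weighting each age-specific rate by interval width and survival:
  15–19: 5 × 13.23/1000 × 0.9512 = 0.06292
  20–24: 5 × 90.20/1000 × 0.9335 = 0.42101
  25–29: 5 × 185.15/1000 × 0.9210 = 0.85262
  30–34: 5 × 118.02/1000 × 0.9167 = 0.54094
  35–39: 5 × 27.82/1000 × 0.9057 = 0.12598
Sum = 2.00347
NRR = 0.484 × 2.00347 = 0.96968

0.970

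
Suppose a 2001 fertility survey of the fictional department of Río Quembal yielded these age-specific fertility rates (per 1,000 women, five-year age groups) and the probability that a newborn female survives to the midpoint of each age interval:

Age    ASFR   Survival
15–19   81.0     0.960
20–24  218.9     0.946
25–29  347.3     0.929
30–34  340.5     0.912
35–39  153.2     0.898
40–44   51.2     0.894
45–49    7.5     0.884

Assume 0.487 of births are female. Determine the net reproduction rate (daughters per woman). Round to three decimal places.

Proportion female at birth = 0.487.
Each age group contributes 5 × ASFR × survival:
  15–19: 5 × 81.0/1000 × 0.960 = 0.38880
  20–24: 5 × 218.9/1000 × 0.946 = 1.03540
  25–29: 5 × 347.3/1000 × 0.929 = 1.61321
  30–34: 5 × 340.5/1000 × 0.912 = 1.55268
  35–39: 5 × 153.2/1000 × 0.898 = 0.68787
  40–44: 5 × 51.2/1000 × 0.894 = 0.22886
  45–49: 5 × 7.5/1000 × 0.884 = 0.03315
Sum = 5.53997
NRR = 0.487 × 5.53997 = 2.69797

2.698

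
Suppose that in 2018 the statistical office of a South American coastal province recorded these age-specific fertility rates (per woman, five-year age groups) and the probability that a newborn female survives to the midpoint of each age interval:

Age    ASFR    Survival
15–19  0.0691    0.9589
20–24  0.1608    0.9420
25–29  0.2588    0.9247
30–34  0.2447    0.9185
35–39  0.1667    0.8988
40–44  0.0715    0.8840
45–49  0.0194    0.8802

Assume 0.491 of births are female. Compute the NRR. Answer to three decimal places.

2.239

Proportion female at birth = 0.491.
Survival-weighted fertility by age (5·fₓ·Sₓ):
  15–19: 5 × 0.0691 × 0.9589 = 0.33130
  20–24: 5 × 0.1608 × 0.9420 = 0.75737
  25–29: 5 × 0.2588 × 0.9247 = 1.19656
  30–34: 5 × 0.2447 × 0.9185 = 1.12378
  35–39: 5 × 0.1667 × 0.8988 = 0.74915
  40–44: 5 × 0.0715 × 0.8840 = 0.31603
  45–49: 5 × 0.0194 × 0.8802 = 0.08538
Sum = 4.55957
NRR = 0.491 × 4.55957 = 2.23875
NRR > 1, so each generation more than replaces itself.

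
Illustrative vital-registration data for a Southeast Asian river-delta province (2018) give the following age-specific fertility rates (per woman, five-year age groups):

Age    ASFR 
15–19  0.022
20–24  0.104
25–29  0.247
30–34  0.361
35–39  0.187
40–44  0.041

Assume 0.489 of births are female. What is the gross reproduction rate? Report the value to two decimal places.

Proportion female at birth = 0.489.
Sum of ASFRs = 0.022 + 0.104 + 0.247 + 0.361 + 0.187 + 0.041 = 0.962
TFR = 5 × 0.962 = 4.81
GRR = 0.489 × 4.81 = 2.35209

2.35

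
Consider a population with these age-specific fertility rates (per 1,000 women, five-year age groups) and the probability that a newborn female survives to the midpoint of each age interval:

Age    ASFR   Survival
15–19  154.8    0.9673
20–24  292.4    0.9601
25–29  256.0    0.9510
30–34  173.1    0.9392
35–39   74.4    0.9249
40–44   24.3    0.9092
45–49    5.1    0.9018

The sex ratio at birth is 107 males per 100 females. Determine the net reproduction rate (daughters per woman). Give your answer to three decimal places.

2.251

Proportion female at birth = 100 / (100 + 107) = 0.48309.
Weighting each age-specific rate by interval width and survival:
  15–19: 5 × 154.8/1000 × 0.9673 = 0.74869
  20–24: 5 × 292.4/1000 × 0.9601 = 1.40367
  25–29: 5 × 256.0/1000 × 0.9510 = 1.21728
  30–34: 5 × 173.1/1000 × 0.9392 = 0.81288
  35–39: 5 × 74.4/1000 × 0.9249 = 0.34406
  40–44: 5 × 24.3/1000 × 0.9092 = 0.11047
  45–49: 5 × 5.1/1000 × 0.9018 = 0.02300
Sum = 4.66005
NRR = 0.48309 × 4.66005 = 2.25122
NRR > 1, so each generation more than replaces itself.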